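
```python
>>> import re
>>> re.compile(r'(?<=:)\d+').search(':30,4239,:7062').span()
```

Because the assertion is zero-width, the text it checks is not consumed and won't appear in the result.
The match spans [1:3] → '30'.

(1, 3)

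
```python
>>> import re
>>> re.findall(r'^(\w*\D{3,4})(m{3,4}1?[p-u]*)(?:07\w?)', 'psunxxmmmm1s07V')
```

[('psunxxm', 'mmm1s')]

This matches anchored at the start of the string; then zero or more of a word character, then 3 to 4 of a non-digit (captured); then 3 to 4 of a literal 'm', then optionally a literal '1', then zero or more of a character in [p-u] (captured); then the literal '07', then optionally a word character (non-capturing group).
Scanning left to right: at [0:15] match 'psunxxmmmm1s07V', groups = ('psunxxm', 'mmm1s').
`findall` packs the 2 group values into a tuple for every match.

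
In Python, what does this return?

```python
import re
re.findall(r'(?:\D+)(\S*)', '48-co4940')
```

['4940']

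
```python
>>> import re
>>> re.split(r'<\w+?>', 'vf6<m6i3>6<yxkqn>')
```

['vf6', '6', '']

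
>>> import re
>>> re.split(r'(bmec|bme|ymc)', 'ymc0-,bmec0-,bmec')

['', 'ymc', '0-,', 'bmec', '0-,', 'bmec', '']

The regex engine tests alternatives in the order written; an earlier branch that matches wins even if a later one would match more.
Matches to split on: at [0:3] → 'ymc'; at [6:10] → 'bmec'; at [13:17] → 'bmec'.
With a capturing group present, the delimiter's captured portion is kept in the result list.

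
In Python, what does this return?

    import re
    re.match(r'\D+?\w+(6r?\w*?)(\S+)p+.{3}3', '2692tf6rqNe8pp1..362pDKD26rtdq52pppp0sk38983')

None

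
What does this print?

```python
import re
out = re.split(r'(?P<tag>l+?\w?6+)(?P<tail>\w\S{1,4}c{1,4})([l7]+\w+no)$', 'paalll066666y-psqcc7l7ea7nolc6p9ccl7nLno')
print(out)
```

This matches one or more of a literal 'l' (lazy), then optionally a word character, then one or more of a literal '6' (captured as 'tag'); then a word character, then 1 to 4 of a non-whitespace character, then 1 to 4 of a literal 'c' (captured as 'tail'); then one or more of one of [l7], then one or more of a word character, then the literal 'no' (captured); then anchored at the end.
`re.split` interleaves the captured-group text with the surrounding fragments.

['paa', 'lll066666', 'y-psqcc', '7l7ea7nolc6p9ccl7nLno', '']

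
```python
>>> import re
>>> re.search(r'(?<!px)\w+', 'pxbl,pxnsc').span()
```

The negative lookaround is zero-width — it rules out positions where the adjacent text would match, without consuming anything.
The match spans [0:4] → 'pxbl'.

(0, 4)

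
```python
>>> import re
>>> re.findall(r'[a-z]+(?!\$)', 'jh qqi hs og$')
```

['jh', 'qqi', 'hs', 'o']

Because the assertion is negative and zero-width, positions next to the forbidden text are skipped.
No capturing groups, so `findall` returns the 4 full match strings.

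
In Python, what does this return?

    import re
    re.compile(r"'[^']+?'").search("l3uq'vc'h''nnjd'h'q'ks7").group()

"'vc'"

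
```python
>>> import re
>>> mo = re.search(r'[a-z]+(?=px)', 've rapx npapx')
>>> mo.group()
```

'ra'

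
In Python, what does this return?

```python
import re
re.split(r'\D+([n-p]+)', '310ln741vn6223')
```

The pattern matches one or more of a non-digit; then one or more of a character in [n-p] (captured).
Matches to split on: at [3:5] → 'ln'; at [8:10] → 'vn'.
`re.split` interleaves the captured-group text with the surrounding fragments.

['310', 'n', '741', 'n', '6223']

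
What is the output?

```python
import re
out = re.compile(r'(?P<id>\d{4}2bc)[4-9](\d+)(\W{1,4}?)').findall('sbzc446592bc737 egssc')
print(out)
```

[('46592bc', '37', ' ')]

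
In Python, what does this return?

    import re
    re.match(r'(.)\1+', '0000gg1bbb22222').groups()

('0',)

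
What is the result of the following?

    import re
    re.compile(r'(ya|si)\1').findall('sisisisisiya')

The backreference `\1` re-matches whatever the first group consumed, character for character.
One capturing group, so `findall` returns just the captured substring from each match — 2 in all.

['si', 'si']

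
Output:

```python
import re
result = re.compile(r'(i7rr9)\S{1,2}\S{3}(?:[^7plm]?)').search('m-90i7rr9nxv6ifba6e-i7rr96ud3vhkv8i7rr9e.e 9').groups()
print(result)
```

('i7rr9',)

Pattern: the literal 'i7r', then the literal 'r9' (captured); then 1 to 2 of a non-whitespace character, then exactly 3 of a non-whitespace character; then optionally any character except [7plm] (non-capturing group).
`re.search` scans for the first position where the pattern succeeds.
The match spans [4:15] → 'i7rr9nxv6if'.
Captured: group 1 = 'i7rr9'.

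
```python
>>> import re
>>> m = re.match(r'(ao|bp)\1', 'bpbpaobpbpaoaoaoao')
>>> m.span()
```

(0, 4)

A backreference is literal: `\1` must see the identical characters the first group matched.
With `match`, the pattern is implicitly anchored at the beginning.
The match spans [0:4] → 'bpbp'.
Captured: group 1 = 'bp'.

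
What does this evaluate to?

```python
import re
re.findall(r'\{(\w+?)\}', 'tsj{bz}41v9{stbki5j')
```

['bz']

With a single group, `findall` returns only what that group captured — 1 item.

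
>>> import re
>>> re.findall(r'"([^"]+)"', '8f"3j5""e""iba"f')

['3j5', 'e', 'iba']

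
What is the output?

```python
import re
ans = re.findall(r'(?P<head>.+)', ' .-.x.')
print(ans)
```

Pattern: one or more of any character (captured as 'head').
Matches: at [0:6] match ' .-.x.', group 1 = ' .-.x.'.
One capturing group, so `findall` returns just the captured substring from the one match — 1 in all.

[' .-.x.']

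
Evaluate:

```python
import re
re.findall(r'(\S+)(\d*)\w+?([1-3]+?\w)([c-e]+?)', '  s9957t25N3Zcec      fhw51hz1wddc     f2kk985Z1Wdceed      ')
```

This matches one or more of a non-whitespace character (captured); then zero or more of a digit (captured); then one or more of a word character (lazy); then one or more of a character in [1-3] (lazy), then a word character (captured); then one or more of a character in [c-e] (lazy) (captured).
A non-greedy quantifier consumes as few characters as it can — just enough that the remainder of the pattern still matches from where it stops; whatever follows it matches normally.
Matches: at [2:14] match 's9957t25N3Zc', groups = ('s9957t25', '', '3Z', 'c'); at [22:32] match 'fhw51hz1wd', groups = ('fhw51h', '', '1w', 'd'); at [39:50] match 'f2kk985Z1Wd', groups = ('f2kk985', '', '1W', 'd').
With 4 capturing groups, `findall` returns a 4-tuple per match.

[('s9957t25', '', '3Z', 'c'), ('fhw51h', '', '1w', 'd'), ('f2kk985', '', '1W', 'd')]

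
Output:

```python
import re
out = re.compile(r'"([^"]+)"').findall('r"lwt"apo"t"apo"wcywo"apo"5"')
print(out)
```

['lwt', 't', 'wcywo', '5']

With a single group, `findall` returns only what that group captured — 4 items.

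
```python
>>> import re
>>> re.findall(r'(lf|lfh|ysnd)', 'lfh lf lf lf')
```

The regex engine tests alternatives in the order written; an earlier branch that matches wins even if a later one would match more.
One capturing group, so `findall` returns just the captured substring from each match — 4 in all.

['lf', 'lf', 'lf', 'lf']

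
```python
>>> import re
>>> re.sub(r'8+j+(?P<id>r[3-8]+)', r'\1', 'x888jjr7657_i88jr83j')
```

'xr7657_ir83j'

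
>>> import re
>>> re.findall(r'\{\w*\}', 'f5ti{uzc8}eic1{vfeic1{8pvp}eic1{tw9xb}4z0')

['{uzc8}', '{8pvp}', '{tw9xb}']

Matches: at [4:10] → '{uzc8}'; at [21:27] → '{8pvp}'; at [31:38] → '{tw9xb}'.
No capturing groups, so `findall` returns the 3 full match strings.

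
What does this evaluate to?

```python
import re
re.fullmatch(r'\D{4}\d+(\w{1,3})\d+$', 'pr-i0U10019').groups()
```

('U10',)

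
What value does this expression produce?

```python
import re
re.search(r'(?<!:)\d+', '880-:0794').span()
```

A negative assertion filters positions out without eating any characters.
`re.search` tries every starting position until one works.
The match spans [0:3] → '880'.

(0, 3)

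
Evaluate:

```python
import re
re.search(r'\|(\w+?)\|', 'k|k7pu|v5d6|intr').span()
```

The match spans [1:7] → '|k7pu|'.

(1, 7)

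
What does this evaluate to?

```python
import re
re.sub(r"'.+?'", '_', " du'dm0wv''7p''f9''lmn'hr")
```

The `?` after the quantifier makes it lazy — it takes as little as possible before letting the rest of the pattern try.
Every occurrence is swapped for '_'.

' du____hr'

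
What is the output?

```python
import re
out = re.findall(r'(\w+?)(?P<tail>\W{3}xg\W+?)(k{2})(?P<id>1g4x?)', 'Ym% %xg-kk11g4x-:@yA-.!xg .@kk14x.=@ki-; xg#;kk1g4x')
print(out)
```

[('ki', '-; xg#;', 'kk', '1g4x')]

The pattern matches one or more of a word character (lazy) (captured); then exactly 3 of a non-word character, then the literal 'xg', then one or more of a non-word character (lazy) (captured as 'tail'); then exactly 2 of a literal 'k' (captured); then the literal '1g4', then optionally the literal 'x' (captured as 'id').
4 groups means the one result is a tuple of 4 captured strings — 1 here.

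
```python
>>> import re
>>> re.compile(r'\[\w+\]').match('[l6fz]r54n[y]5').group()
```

`re.match` only tries the pattern at the start of the string.
The match spans [0:6] → '[l6fz]'.

'[l6fz]'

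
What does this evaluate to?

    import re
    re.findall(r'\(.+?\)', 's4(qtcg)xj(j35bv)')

The `?` after the quantifier makes it lazy — it takes as little as possible before letting the rest of the pattern try.
Walking the string: at [2:8] → '(qtcg)'; at [10:17] → '(j35bv)'.
`findall` yields the raw match text (2 of them) because the pattern has no groups.

['(qtcg)', '(j35bv)']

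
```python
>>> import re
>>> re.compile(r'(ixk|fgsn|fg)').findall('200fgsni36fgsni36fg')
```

Branches in `(...|...)` are attempted left-to-right; the first branch that allows the whole pattern to succeed is taken.
One capturing group, so `findall` returns just the captured substring from each match — 3 in all.

['fgsn', 'fgsn', 'fg']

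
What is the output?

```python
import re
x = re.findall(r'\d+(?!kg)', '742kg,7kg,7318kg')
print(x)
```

`(?!…)`/`(?<!…)` only lets a position through if the neighbouring text does NOT match; no characters are consumed.
Walking the string: at [0:2] → '74'; at [10:13] → '731'.
With no groups in the pattern, `findall` gives back each whole match — 2 here.

['74', '731']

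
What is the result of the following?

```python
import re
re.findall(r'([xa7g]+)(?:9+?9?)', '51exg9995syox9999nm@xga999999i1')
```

This matches one or more of one of [xa7g] (captured); then one or more of the literal '9' (lazy), then optionally a literal '9' (non-capturing group).
Matches: at [3:7] match 'xg99', group 1 = 'xg'; at [12:15] match 'x99', group 1 = 'x'; at [20:25] match 'xga99', group 1 = 'xga'.
With a single group, `findall` returns only what that group captured — 3 items.

['xg', 'x', 'xga']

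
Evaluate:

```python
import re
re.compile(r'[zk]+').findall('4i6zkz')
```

Pattern: one or more of one of [zk].
Walking the string: at [3:6] → 'zkz'.
With no groups in the pattern, `findall` gives back each whole match — 1 here.

['zkz']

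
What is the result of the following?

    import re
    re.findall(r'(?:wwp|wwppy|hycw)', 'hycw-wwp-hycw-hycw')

['hycw', 'wwp', 'hycw', 'hycw']

Matches: at [0:4] → 'hycw'; at [5:8] → 'wwp'; at [9:13] → 'hycw'; at [14:18] → 'hycw'.
With no groups in the pattern, `findall` gives back each whole match — 4 here.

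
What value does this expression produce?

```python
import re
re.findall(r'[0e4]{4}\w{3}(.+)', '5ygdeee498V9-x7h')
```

['9-x7h']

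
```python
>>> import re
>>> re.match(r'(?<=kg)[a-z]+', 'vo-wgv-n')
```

The `(?=…)`/`(?<=…)` assertion just peeks at neighbouring text; it doesn't advance the match position.
`re.match` won't scan ahead — the pattern has to work from the very first character.
Here position 0 doesn't satisfy it, so the call returns None.

None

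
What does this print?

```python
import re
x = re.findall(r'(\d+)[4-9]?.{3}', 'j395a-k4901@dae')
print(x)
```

Pattern: one or more of a digit (captured); then optionally a character in [4-9], then exactly 3 of any character.
Because there's exactly one group, `findall` drops the full match and keeps group 1 from each hit.

['395', '4901']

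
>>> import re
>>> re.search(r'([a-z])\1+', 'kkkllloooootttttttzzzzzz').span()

`\1` is not a pattern — it's the concrete string captured by group 1, re-applied verbatim.
Unlike `match`, `search` isn't anchored — it looks for the pattern anywhere in the string.
The match spans [0:3] → 'kkk'.
Captured: group 1 = 'k'.

(0, 3)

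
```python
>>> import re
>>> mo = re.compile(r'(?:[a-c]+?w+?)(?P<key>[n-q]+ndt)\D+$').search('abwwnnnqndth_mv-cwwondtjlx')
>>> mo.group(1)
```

The pattern matches one or more of a character in [a-c] (lazy), then one or more of a literal 'w' (lazy) (non-capturing group); then one or more of a character in [n-q], then the literal 'ndt' (captured as 'key'); then one or more of a non-digit; then anchored at the end.
Unlike `match`, `search` isn't anchored — it looks for the pattern anywhere in the string.
The match spans [0:26] → 'abwwnnnqndth_mv-cwwondtjlx'.
Captured: group 1 = 'nnnqndt'.

'nnnqndt'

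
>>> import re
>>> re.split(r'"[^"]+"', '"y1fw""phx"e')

['', '', 'e']

Matches to split on: at [0:6] → '"y1fw"'; at [6:11] → '"phx"'.
Splitting on the pattern gives 3 pieces.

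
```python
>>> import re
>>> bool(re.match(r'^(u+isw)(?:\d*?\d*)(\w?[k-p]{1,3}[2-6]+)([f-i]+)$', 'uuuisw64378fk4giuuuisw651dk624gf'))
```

`match` is anchored at position 0; if the pattern doesn't fit there, it returns None.
Here position 0 doesn't satisfy it, so the call returns None, and `bool(None)` is False.

False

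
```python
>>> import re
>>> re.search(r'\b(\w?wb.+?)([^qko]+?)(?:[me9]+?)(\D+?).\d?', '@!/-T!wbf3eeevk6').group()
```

'wbf3eee'

Pattern: a word boundary (`\b`, zero-width); then optionally a word character, then the literal 'wb', then one or more of any character (lazy) (captured); then one or more of any character except [qko] (lazy) (captured); then one or more of one of [me9] (lazy) (non-capturing group); then one or more of a non-digit (lazy) (captured); then any character, then optionally a digit.
The `?` after the quantifier makes it lazy — it takes as little as possible before letting the rest of the pattern try.
`search` walks the string left to right and returns the first match it finds.
The match spans [6:13] → 'wbf3eee'.
Captured: group 1 = 'wbf', group 2 = '3', group 3 = 'e'.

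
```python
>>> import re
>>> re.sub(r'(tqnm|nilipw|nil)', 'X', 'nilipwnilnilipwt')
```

'XXXt'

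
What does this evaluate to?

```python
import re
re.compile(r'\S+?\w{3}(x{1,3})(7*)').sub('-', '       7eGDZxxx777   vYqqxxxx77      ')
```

'       -   -x77      '

A non-greedy quantifier consumes as few characters as it can — just enough that the remainder of the pattern still matches from where it stops; whatever follows it matches normally.
Each match is replaced by '-'.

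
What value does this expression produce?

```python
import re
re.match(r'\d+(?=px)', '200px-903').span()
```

(0, 3)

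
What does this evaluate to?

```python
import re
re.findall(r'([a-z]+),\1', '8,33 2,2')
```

[]

With a single group, `findall` returns only what that group captured — 0 items.
Nothing in the string satisfies the pattern, so the list is empty.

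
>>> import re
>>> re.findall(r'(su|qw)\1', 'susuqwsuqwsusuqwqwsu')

['su', 'su', 'qw']

`\1` has to match the exact text group 1 already captured.
Because there's exactly one group, `findall` drops the full match and keeps group 1 from each hit.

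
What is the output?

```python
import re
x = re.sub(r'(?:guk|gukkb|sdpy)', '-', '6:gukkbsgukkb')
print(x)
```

Alternation isn't longest-match — the leftmost alternative that fits at this position is chosen.
Matches: at [2:5] → 'guk'; at [8:11] → 'guk'.
Each match is replaced by '-'.

6:-kbs-kb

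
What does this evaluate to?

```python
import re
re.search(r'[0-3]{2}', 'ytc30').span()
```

The match spans [3:5] → '30'.

(3, 5)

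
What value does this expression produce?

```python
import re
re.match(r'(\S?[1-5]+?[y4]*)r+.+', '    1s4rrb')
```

The pattern matches optionally a non-whitespace character, then one or more of a character in [1-5] (lazy), then zero or more of one of [y4] (captured); then one or more of the literal 'r', then one or more of any character.
`re.match` won't scan ahead — the pattern has to work from the very first character.
Here the string doesn't start with a match, so the call returns None.

None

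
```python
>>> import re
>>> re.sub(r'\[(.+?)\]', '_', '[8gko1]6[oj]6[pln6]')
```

'_6_6_'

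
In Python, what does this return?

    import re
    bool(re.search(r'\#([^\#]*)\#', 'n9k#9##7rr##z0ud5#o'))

True

The match spans [3:6] → '#9#'.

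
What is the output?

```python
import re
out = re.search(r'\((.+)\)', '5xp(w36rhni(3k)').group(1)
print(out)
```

`re.search` tries every starting position until one works.
The match spans [3:15] → '(w36rhni(3k)'.
Captured: group 1 = 'w36rhni(3k'.

w36rhni(3k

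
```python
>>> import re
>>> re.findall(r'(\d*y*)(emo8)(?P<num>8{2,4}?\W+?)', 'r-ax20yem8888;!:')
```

3 groups means each result is a tuple of 3 captured strings — 0 here.
Nothing in the string satisfies the pattern, so the list is empty.

[]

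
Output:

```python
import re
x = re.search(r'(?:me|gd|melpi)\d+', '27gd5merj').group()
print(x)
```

`search` walks the string left to right and returns the first match it finds.
The match spans [2:5] → 'gd5'.

gd5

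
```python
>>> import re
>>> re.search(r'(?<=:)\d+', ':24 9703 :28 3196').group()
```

The positive lookaround only admits positions where the adjacent text matches; those characters stay outside the span.
`search` walks the string left to right and returns the first match it finds.
The match spans [1:3] → '24'.

'24'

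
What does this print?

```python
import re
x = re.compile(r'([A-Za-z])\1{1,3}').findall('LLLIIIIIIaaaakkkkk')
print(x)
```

`\1` has to match the exact text group 1 already captured.
Matches: at [0:3] match 'LLL', group 1 = 'L'; at [3:7] match 'IIII', group 1 = 'I'; at [7:9] match 'II', group 1 = 'I'; at [9:13] match 'aaaa', group 1 = 'a'; at [13:17] match 'kkkk', group 1 = 'k'.
With a single group, `findall` returns only what that group captured — 5 items.

['L', 'I', 'I', 'a', 'k']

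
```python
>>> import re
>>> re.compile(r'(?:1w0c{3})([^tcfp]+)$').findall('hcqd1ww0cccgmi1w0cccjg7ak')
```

['jg7ak']

This matches the literal '1w0', then exactly 3 of a literal 'c' (non-capturing group); then one or more of any character except [tcfp] (captured); then anchored at the end.
One capturing group, so `findall` returns just the captured substring from the one match — 1 in all.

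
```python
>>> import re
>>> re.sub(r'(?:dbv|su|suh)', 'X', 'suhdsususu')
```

'XhdXXX'

Branches in `(...|...)` are attempted left-to-right; the first branch that allows the whole pattern to succeed is taken.
Each match is replaced by 'X'.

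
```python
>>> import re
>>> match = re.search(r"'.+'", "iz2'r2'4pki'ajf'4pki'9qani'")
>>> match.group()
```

`re.search` scans for the first position where the pattern succeeds.
The match spans [3:27] → "'r2'4pki'ajf'4pki'9qani'".

"'r2'4pki'ajf'4pki'9qani'"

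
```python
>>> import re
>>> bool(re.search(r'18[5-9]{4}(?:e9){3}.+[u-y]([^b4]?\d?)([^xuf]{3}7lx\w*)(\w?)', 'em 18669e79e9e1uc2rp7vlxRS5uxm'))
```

False

Here nothing in the string fits, so the call returns None, and `bool(None)` is False.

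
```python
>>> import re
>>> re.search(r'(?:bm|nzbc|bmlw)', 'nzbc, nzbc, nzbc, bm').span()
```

The match spans [0:4] → 'nzbc'.

(0, 4)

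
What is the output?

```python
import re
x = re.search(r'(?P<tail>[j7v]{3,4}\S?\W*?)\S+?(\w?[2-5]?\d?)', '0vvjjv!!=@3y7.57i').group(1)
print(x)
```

The match spans [1:7] → 'vvjjv!'.
Captured: group 1 = 'vvjjv', group 2 = ''.

vvjjv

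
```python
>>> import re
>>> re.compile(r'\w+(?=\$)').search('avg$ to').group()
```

'avg'

Because the assertion is zero-width, the text it checks is not consumed and won't appear in the result.
The match spans [0:3] → 'avg'.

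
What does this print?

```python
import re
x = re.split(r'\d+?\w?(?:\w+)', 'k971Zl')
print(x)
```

This matches one or more of a digit (lazy), then optionally a word character; then one or more of a word character (non-capturing group).
Splitting on the pattern gives 2 pieces.

['k', '']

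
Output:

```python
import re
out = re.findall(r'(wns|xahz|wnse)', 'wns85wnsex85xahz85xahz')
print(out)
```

Alternation isn't longest-match — the leftmost alternative that fits at this position is chosen.
One capturing group, so `findall` returns just the captured substring from each match — 4 in all.

['wns', 'wns', 'xahz', 'xahz']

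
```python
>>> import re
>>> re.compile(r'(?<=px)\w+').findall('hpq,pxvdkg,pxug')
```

['vdkg', 'ug']

Lookahead/lookbehind check context without consuming it, so the matched span excludes the asserted characters.
`findall` yields the raw match text (2 of them) because the pattern has no groups.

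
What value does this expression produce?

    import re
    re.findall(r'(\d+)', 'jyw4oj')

Pattern: one or more of a digit (captured).
Matches: at [3:4] match '4', group 1 = '4'.
One capturing group, so `findall` returns just the captured substring from the one match — 1 in all.

['4']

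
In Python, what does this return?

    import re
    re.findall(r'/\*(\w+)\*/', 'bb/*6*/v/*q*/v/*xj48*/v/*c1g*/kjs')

['6', 'q', 'xj48', 'c1g']

Scanning left to right: at [2:7] match '/*6*/', group 1 = '6'; at [8:13] match '/*q*/', group 1 = 'q'; at [14:22] match '/*xj48*/', group 1 = 'xj48'; at [23:30] match '/*c1g*/', group 1 = 'c1g'.
Because there's exactly one group, `findall` drops the full match and keeps group 1 from each hit.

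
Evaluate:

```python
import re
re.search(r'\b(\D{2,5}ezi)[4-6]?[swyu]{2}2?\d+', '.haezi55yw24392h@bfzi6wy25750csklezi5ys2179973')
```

Here the pattern never matches, so the call returns None.

None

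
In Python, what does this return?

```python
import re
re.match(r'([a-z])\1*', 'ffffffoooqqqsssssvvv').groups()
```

('f',)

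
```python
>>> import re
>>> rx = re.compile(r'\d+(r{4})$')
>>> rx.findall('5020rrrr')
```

['rrrr']

The pattern matches one or more of a digit; then exactly 4 of a literal 'r' (captured); then anchored at the end.
Walking the string: at [0:8] match '5020rrrr', group 1 = 'rrrr'.
Because there's exactly one group, `findall` drops the full match and keeps group 1 from the one hit.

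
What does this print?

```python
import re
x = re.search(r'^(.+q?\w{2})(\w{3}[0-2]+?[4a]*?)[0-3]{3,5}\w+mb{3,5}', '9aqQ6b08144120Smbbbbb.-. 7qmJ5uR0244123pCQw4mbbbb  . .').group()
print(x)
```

This matches anchored at the start of the string; then one or more of any character, then optionally the literal 'q', then exactly 2 of a word character (captured); then exactly 3 of a word character, then one or more of a character in [0-2] (lazy), then zero or more of one of [4a] (lazy) (captured); then 3 to 5 of a character in [0-3], then one or more of a word character, then a literal 'm'; then 3 to 5 of a literal 'b'.
`re.search` tries every starting position until one works.
The match spans [0:49] → '9aqQ6b08144120Smbbbbb.-. 7qmJ5uR0244123pCQw4mbbbb'.
Captured: group 1 = '9aqQ6b08144120Smbbbbb.-. 7qmJ5', group 2 = 'uR0244'.

9aqQ6b08144120Smbbbbb.-. 7qmJ5uR0244123pCQw4mbbbb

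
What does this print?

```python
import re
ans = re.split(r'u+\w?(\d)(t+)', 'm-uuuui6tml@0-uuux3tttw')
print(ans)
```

Pattern: one or more of a literal 'u', then optionally a word character; then a digit (captured); then one or more of a literal 't' (captured).
Because the pattern has a capturing group, `split` also inserts each captured text between the pieces.

['m-', '6', 't', 'ml@0-', '3', 'ttt', 'w']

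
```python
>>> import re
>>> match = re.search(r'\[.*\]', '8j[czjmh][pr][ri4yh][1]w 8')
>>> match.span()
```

The match spans [2:23] → '[czjmh][pr][ri4yh][1]'.

(2, 23)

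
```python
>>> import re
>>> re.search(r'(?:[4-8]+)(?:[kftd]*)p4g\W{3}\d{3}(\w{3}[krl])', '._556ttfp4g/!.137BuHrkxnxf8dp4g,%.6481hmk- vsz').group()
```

This matches one or more of a character in [4-8] (non-capturing group); then zero or more of one of [kftd] (non-capturing group); then the literal 'p4g', then exactly 3 of a non-word character, then exactly 3 of a digit; then exactly 3 of a word character, then one of [krl] (captured).
`re.search` tries every starting position until one works.
The match spans [2:21] → '556ttfp4g/!.137BuHr'.
Captured: group 1 = 'BuHr'.

'556ttfp4g/!.137BuHr'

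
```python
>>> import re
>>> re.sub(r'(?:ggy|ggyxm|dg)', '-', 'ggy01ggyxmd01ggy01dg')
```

'-01-xmd01-01-'

`|` is ordered: at each position the engine commits to the first alternative that works.
Matches: at [0:3] → 'ggy'; at [5:8] → 'ggy'; at [13:16] → 'ggy'; at [18:20] → 'dg'.
`sub` substitutes '-' at each match site.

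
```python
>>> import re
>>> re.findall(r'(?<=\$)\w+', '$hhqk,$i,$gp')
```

['hhqk', 'i', 'gp']

The `(?=…)`/`(?<=…)` assertion just peeks at neighbouring text; it doesn't advance the match position.
No capturing groups, so `findall` returns the 3 full match strings.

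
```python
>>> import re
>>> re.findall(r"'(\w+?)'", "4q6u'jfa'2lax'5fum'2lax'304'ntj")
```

['jfa', '5fum', '304']

Matches: at [4:9] match "'jfa'", group 1 = 'jfa'; at [13:19] match "'5fum'", group 1 = '5fum'; at [23:28] match "'304'", group 1 = '304'.
With a single group, `findall` returns only what that group captured — 3 items.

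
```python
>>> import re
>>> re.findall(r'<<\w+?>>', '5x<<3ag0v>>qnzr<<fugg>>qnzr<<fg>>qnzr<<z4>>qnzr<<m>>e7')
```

`findall` yields the raw match text (5 of them) because the pattern has no groups.

['<<3ag0v>>', '<<fugg>>', '<<fg>>', '<<z4>>', '<<m>>']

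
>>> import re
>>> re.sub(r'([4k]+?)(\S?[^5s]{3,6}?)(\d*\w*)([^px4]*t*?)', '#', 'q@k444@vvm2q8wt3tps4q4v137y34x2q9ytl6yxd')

'q@#'

`sub` substitutes '#' at each match site.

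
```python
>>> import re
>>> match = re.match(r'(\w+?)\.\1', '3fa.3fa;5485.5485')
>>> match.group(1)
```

`\1` is not a pattern — it's the concrete string captured by group 1, re-applied verbatim.
`re.match` only tries the pattern at the start of the string.
The match spans [0:7] → '3fa.3fa'.
Captured: group 1 = '3fa'.

'3fa'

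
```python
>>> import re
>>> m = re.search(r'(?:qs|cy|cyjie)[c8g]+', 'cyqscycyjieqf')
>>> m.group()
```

The match spans [2:5] → 'qsc'.

'qsc'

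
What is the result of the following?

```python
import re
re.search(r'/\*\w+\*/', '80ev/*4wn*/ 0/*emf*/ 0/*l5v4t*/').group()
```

'/*4wn*/'

`re.search` scans for the first position where the pattern succeeds.
The match spans [4:11] → '/*4wn*/'.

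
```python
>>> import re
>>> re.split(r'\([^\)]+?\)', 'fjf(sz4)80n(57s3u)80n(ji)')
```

Splitting on the pattern gives 4 pieces.

['fjf', '80n', '80n', '']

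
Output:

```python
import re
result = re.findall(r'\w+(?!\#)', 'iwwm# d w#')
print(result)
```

['iww', 'd']

Because the assertion is negative and zero-width, positions next to the forbidden text are skipped.
With no groups in the pattern, `findall` gives back each whole match — 2 here.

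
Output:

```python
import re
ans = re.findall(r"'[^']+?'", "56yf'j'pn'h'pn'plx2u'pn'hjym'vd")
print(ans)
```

Matches: at [4:7] → "'j'"; at [9:12] → "'h'"; at [14:21] → "'plx2u'"; at [23:29] → "'hjym'".
No capturing groups, so `findall` returns the 4 full match strings.

["'j'", "'h'", "'plx2u'", "'hjym'"]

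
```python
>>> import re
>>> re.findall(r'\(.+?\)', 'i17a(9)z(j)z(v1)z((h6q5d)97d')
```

Walking the string: at [4:7] → '(9)'; at [8:11] → '(j)'; at [12:16] → '(v1)'; at [17:25] → '((h6q5d)'.
No capturing groups, so `findall` returns the 4 full match strings.

['(9)', '(j)', '(v1)', '((h6q5d)']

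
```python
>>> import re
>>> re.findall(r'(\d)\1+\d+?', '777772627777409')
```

['7', '7']

`\1` is not a pattern — it's the concrete string captured by group 1, re-applied verbatim.
Scanning left to right: at [0:6] match '777772', group 1 = '7'; at [8:13] match '77774', group 1 = '7'.
`findall` collects group 1 from each match (2 total).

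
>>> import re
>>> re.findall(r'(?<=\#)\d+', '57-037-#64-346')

['64']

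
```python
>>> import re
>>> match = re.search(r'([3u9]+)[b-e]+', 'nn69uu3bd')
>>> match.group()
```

'9uu3bd'

Pattern: one or more of one of [3u9] (captured); then one or more of a character in [b-e].
`re.search` tries every starting position until one works.
The match spans [3:9] → '9uu3bd'.
Captured: group 1 = '9uu3'.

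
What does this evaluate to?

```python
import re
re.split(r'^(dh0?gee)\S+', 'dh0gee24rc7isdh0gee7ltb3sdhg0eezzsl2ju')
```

['', 'dh0gee', '']

The pattern matches anchored at the start of the string; then the literal 'dh', then optionally the literal '0', then the literal 'gee' (captured); then one or more of a non-whitespace character.
`re.split` interleaves the captured-group text with the surrounding fragments.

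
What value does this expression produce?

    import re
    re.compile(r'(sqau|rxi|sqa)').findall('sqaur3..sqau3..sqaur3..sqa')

['sqau', 'sqau', 'sqau', 'sqa']

`|` is ordered: at each position the engine commits to the first alternative that works.
Scanning left to right: at [0:4] match 'sqau', group 1 = 'sqau'; at [8:12] match 'sqau', group 1 = 'sqau'; at [15:19] match 'sqau', group 1 = 'sqau'; at [23:26] match 'sqa', group 1 = 'sqa'.
`findall` collects group 1 from each match (4 total).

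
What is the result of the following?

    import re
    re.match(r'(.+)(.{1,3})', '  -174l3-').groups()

('  -174l3', '-')

The pattern matches one or more of any character (captured); then 1 to 3 of any character (captured).
`re.match` won't scan ahead — the pattern has to work from the very first character.
The match spans [0:9] → '  -174l3-'.
Captured: group 1 = '  -174l3', group 2 = '-'.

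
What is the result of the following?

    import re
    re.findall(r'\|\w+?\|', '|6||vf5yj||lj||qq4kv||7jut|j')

['|6|', '|vf5yj|', '|lj|', '|qq4kv|', '|7jut|']

Matches: at [0:3] → '|6|'; at [3:10] → '|vf5yj|'; at [10:14] → '|lj|'; at [14:21] → '|qq4kv|'; at [21:27] → '|7jut|'.
`findall` yields the raw match text (5 of them) because the pattern has no groups.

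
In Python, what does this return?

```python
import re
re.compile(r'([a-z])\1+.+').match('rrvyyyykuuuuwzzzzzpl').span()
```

A backreference is literal: `\1` must see the identical characters the first group matched.
`re.match` won't scan ahead — the pattern has to work from the very first character.
The match spans [0:20] → 'rrvyyyykuuuuwzzzzzpl'.
Captured: group 1 = 'r'.

(0, 20)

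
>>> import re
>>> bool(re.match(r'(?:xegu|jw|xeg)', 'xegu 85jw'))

`match` is anchored at position 0; if the pattern doesn't fit there, it returns None.
The match spans [0:4] → 'xegu'.

True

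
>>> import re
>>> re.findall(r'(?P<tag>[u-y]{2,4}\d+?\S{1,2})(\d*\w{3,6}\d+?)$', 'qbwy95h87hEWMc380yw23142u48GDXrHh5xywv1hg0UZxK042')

[('xywv1hg', '0UZxK042')]

The pattern matches 2 to 4 of a character in [u-y], then one or more of a digit (lazy), then 1 to 2 of a non-whitespace character (captured as 'tag'); then zero or more of a digit, then 3 to 6 of a word character, then one or more of a digit (lazy) (captured); then anchored at the end.
Walking the string: at [34:49] match 'xywv1hg0UZxK042', groups = ('xywv1hg', '0UZxK042').
`findall` packs the 2 group values into a tuple for every match.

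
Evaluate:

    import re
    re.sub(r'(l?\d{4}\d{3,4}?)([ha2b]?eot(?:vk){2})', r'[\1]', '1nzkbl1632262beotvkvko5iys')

The pattern matches optionally the literal 'l', then exactly 4 of a digit, then 3 to 4 of a digit (lazy) (captured); then optionally one of [ha2b], then the literal 'eot', then the literal 'vk' repeated 2 times (captured).
Matches: at [5:21] → 'l1632262beotvkvk'.
Each match is replaced using the text its own group 1 captured.

'1nzkb[l1632262]o5iys'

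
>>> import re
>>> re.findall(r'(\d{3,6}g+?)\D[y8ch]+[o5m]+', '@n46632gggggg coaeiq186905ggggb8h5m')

['46632gggggg', '186905gggg']

This matches 3 to 6 of a digit, then one or more of a literal 'g' (lazy) (captured); then a non-digit, then one or more of one of [y8ch], then one or more of one of [o5m].
Scanning left to right: at [2:16] match '46632gggggg co', group 1 = '46632gggggg'; at [20:35] match '186905ggggb8h5m', group 1 = '186905gggg'.
One capturing group, so `findall` returns just the captured substring from each match — 2 in all.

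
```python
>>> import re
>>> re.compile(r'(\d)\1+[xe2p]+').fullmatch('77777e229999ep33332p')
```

`fullmatch` succeeds only if the pattern covers the string from start to end.
Here the pattern can't cover the whole string, so the call returns None.

None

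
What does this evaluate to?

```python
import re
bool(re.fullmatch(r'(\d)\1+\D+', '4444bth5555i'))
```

After group 1 captures some text, `\1` only succeeds where that same text appears again.
`re.fullmatch` is like wrapping the pattern in `^…$` (in single-line mode).
Here there's no way to consume every character, so the call returns None, and `bool(None)` is False.

False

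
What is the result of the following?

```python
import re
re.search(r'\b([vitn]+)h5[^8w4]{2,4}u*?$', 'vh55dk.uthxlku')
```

None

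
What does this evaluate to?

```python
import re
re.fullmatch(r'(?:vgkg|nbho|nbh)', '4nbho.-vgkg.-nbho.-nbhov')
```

`re.fullmatch` requires the pattern to consume the entire string.
Here the string isn't matched end-to-end, so the call returns None.

None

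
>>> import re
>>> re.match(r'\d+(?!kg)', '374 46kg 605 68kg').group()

'374'

`re.match` only tries the pattern at the start of the string.
The match spans [0:3] → '374'.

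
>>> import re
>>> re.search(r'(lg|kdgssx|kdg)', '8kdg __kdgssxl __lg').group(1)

'kdg'

The match spans [1:4] → 'kdg'.
Captured: group 1 = 'kdg'.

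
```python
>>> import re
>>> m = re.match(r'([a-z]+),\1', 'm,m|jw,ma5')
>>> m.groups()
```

The match spans [0:3] → 'm,m'.
Captured: group 1 = 'm'.

('m',)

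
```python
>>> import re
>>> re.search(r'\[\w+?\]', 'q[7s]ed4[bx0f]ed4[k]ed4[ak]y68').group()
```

'[7s]'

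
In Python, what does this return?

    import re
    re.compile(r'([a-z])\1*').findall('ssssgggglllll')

['s', 'g', 'l']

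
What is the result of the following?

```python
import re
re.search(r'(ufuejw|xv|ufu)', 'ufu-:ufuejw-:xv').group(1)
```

`re.search` tries every starting position until one works.
The match spans [0:3] → 'ufu'.
Captured: group 1 = 'ufu'.

'ufu'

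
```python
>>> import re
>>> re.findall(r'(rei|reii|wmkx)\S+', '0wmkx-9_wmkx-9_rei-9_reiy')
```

['wmkx']

Because there's exactly one group, `findall` drops the full match and keeps group 1 from the one hit.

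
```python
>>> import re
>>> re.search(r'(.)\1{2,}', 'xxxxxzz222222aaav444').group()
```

The backreference `\1` re-matches whatever the first group consumed, character for character.
Unlike `match`, `search` isn't anchored — it looks for the pattern anywhere in the string.
The match spans [0:5] → 'xxxxx'.
Captured: group 1 = 'x'.

'xxxxx'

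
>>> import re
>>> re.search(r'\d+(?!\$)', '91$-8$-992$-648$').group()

A negative assertion filters positions out without eating any characters.
`re.search` scans for the first position where the pattern succeeds.
The match spans [0:1] → '9'.

'9'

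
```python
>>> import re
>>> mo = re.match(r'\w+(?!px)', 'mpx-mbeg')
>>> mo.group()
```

'mpx'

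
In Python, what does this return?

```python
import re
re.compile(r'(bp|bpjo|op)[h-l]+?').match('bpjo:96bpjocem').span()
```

(0, 3)

`match` is anchored at position 0; if the pattern doesn't fit there, it returns None.
The match spans [0:3] → 'bpj'.
Captured: group 1 = 'bp'.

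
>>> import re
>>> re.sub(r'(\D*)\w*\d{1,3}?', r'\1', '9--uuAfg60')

'--uuAfg'

The pattern matches zero or more of a non-digit (captured); then zero or more of a word character, then 1 to 3 of a digit (lazy).
Matches: at [0:1] → '9'; at [1:10] → '--uuAfg60'.
`\1` in the replacement pulls in group 1's text for each match.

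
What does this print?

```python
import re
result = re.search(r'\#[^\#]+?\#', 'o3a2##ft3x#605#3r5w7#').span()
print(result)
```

(5, 11)

The match spans [5:11] → '#ft3x#'.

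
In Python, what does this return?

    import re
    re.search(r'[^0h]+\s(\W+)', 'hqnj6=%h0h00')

The pattern matches one or more of any character except [0h]; then whitespace; then one or more of a non-word character (captured).
`search` walks the string left to right and returns the first match it finds.
Here nothing in the string fits, so the call returns None.

None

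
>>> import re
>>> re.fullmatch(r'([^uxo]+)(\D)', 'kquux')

`re.fullmatch` requires the pattern to consume the entire string.
Here there's no way to consume every character, so the call returns None.

None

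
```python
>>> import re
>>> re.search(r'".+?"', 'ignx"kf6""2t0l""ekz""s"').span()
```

(4, 9)

Unlike `match`, `search` isn't anchored — it looks for the pattern anywhere in the string.
The match spans [4:9] → '"kf6"'.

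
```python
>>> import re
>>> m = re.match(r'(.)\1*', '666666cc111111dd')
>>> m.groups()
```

The match spans [0:6] → '666666'.
Captured: group 1 = '6'.

('6',)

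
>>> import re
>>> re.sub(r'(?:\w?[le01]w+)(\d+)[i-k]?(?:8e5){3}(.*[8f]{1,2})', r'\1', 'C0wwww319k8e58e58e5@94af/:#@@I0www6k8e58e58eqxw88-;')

Pattern: optionally a word character, then one of [le01], then one or more of the literal 'w' (non-capturing group); then one or more of a digit (captured); then optionally a character in [i-k], then the literal '8e5' repeated 3 times; then zero or more of any character, then 1 to 2 of one of [8f] (captured).
Matches: at [0:49] → 'C0wwww319k8e58e58e5@94af/:#@@I0www6k8e58e58eqxw88'.
`\1` in the replacement pulls in group 1's text for each match.

'319-;'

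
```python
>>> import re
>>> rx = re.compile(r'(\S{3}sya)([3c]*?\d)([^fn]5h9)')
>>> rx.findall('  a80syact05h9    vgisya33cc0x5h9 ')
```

This matches exactly 3 of a non-whitespace character, then the literal 'sya' (captured); then zero or more of one of [3c] (lazy), then a digit (captured); then any character except [fn], then the literal '5h9' (captured).
Walking the string: at [18:33] match 'vgisya33cc0x5h9', groups = ('vgisya', '33cc0', 'x5h9').
Multiple groups make `findall` return tuples — one 3-tuple for the one match.

[('vgisya', '33cc0', 'x5h9')]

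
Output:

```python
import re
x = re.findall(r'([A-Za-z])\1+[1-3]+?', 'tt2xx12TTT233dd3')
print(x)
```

`\1` is not a pattern — it's the concrete string captured by group 1, re-applied verbatim.
One capturing group, so `findall` returns just the captured substring from each match — 4 in all.

['t', 'x', 'T', 'd']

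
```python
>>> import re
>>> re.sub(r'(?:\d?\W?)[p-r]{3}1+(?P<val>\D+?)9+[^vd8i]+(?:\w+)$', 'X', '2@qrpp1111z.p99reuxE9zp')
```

'2@qX'

The pattern matches optionally a digit, then optionally a non-word character (non-capturing group); then exactly 3 of a character in [p-r], then one or more of a literal '1'; then one or more of a non-digit (lazy) (captured as 'val'); then one or more of a literal '9', then one or more of any character except [vd8i]; then one or more of a word character (non-capturing group); then anchored at the end.
Matches: at [3:23] → 'rpp1111z.p99reuxE9zp'.
`sub` substitutes 'X' at each match site.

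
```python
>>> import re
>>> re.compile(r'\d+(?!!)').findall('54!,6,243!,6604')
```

The negative lookaround is zero-width — it rules out positions where the adjacent text would match, without consuming anything.
With no groups in the pattern, `findall` gives back each whole match — 4 here.

['5', '6', '24', '6604']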